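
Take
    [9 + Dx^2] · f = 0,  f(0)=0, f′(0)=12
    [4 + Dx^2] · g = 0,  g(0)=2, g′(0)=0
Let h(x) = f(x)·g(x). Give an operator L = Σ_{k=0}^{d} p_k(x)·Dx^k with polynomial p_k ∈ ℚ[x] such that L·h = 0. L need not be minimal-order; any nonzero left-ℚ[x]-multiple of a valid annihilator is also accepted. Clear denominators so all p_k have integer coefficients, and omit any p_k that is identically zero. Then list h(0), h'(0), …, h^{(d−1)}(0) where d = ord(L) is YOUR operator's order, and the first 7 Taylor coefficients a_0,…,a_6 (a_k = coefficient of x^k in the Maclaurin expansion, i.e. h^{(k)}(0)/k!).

f: a_k = 0, 12, 0, -18, 0, 81/10, 0, …
g: a_k = 2, 0, -4, 0, 4/3, 0, -8/45, …
Sym-product of L_f,L_g gives L₀ (≤ ord 4).
L = 25 + 26·Dx^2 + Dx^4  (order 4).
h: a_k = 0, 24, 0, -84, 0, 521/5, 0, …
ICs: h(0) = 0, h′(0) = 24, h′′(0) = 0, h′′′(0) = -504.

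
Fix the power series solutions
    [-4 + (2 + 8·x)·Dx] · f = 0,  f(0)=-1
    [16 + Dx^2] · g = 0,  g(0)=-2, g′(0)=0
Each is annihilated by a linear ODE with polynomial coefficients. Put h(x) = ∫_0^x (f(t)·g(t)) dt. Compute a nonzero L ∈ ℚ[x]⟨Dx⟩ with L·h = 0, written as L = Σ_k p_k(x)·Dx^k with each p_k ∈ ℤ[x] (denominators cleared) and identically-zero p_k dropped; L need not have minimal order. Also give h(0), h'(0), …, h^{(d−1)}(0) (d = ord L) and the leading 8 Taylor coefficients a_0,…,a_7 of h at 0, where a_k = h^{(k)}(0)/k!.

L = (28 + 128·x + 256·x^2)·Dx + (-4 - 16·x)·Dx^2 + (1 + 8·x + 16·x^2)·Dx^3  (order 3).
h: a_k = 0, 2, 2, -20/3, -6, 20/3, 52/9, -2792/315, …
ICs: h(0) = 0, h′(0) = 2, h′′(0) = 4.

f: a_k = -1, -2, 2, -4, 10, -28, 84, -264, …
g: a_k = -2, 0, 16, 0, -64/3, 0, 512/45, 0, …
f·g: L₀ = L_f ⊗_s L_g, ord ≤ 1·2.
∫: right-multiply L₀ by Dx.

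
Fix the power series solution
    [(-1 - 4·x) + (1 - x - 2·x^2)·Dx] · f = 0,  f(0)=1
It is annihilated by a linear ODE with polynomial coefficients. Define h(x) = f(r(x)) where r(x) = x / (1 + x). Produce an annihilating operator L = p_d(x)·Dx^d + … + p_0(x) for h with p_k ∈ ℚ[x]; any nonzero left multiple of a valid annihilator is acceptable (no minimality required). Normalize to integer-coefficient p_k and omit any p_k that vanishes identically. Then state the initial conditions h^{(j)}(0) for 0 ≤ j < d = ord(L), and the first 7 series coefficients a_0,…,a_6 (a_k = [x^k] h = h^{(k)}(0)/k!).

L = (1 + 5·x) + (-1 - 2·x + x^2 + 2·x^3)·Dx  (order 1).
h: a_k = 1, 1, 2, 0, 4, -4, 12, …
ICs: h(0) = 1.

f: a_k = 1, 1, 3, 5, 11, 21, 43, …
Change of var in L_f (x↦r) gives L₀.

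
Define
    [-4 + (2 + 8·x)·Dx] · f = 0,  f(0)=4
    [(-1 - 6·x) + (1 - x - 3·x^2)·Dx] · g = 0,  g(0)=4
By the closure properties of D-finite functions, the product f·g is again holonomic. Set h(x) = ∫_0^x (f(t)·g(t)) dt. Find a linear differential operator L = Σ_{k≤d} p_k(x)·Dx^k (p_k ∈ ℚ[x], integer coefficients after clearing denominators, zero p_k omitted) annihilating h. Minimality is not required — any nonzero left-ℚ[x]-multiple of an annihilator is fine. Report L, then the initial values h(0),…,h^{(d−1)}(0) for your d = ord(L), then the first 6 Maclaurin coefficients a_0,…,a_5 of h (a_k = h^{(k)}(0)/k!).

L = (3 + 8·x + 18·x^2)·Dx + (-1 - 3·x + 7·x^2 + 12·x^3)·Dx^2  (order 2).
h: a_k = 0, 16, 24, 64/3, 68, 304/5, …
ICs: h(0) = 0, h′(0) = 16.

f: a_k = 4, 8, -8, 16, -40, 112, …
g: a_k = 4, 4, 16, 28, 76, 160, …
L₀ := L_f ⊗_s L_g (sym. prod.), ord ≤ 1.
h=∫₀ˣh₀: take L = L₀·Dx.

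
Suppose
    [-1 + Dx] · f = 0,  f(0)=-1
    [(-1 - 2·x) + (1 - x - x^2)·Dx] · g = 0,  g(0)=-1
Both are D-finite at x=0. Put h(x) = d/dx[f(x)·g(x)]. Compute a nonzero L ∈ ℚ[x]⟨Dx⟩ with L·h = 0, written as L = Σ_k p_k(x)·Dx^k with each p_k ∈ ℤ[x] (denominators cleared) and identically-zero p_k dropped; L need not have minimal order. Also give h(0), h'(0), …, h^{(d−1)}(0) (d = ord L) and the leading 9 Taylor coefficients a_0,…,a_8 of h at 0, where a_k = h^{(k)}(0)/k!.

L = (7 + 6·x - x^2 - 2·x^3 + x^4) + (-2 + x + 4·x^2 - x^4)·Dx  (order 1).
h: a_k = 2, 7, 17, 221/6, 893/12, 17347/120, 98221/360, 2542969/5040, 2645039/2880, …
ICs: h(0) = 2.

f: a_k = -1, -1, -1/2, -1/6, -1/24, -1/120, -1/720, -1/5040, -1/40320, …
g: a_k = -1, -1, -2, -3, -5, -8, -13, -21, -34, …
Product ⇒ symmetric product L₀, ord ≤ 1.
h=h₀': d/dx-closure on L₀ ⇒ L.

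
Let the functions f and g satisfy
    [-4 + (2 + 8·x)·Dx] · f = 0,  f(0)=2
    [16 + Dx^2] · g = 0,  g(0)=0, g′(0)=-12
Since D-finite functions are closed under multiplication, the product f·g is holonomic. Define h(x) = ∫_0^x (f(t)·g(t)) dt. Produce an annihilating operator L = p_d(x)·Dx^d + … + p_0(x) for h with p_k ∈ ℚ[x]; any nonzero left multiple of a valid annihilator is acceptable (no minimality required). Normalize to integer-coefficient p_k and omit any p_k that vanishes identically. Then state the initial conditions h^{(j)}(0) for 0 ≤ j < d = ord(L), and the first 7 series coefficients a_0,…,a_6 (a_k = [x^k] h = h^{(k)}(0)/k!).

L = (28 + 128·x + 256·x^2)·Dx + (-4 - 16·x)·Dx^2 + (1 + 8·x + 16·x^2)·Dx^3  (order 3).
h: a_k = 0, 0, -12, -16, 28, 32/5, 152/15, …
ICs: h(0) = 0, h′(0) = 0, h′′(0) = -24.

f: a_k = 2, 4, -4, 8, -20, 56, -168, …
g: a_k = 0, -12, 0, 32, 0, -128/5, 0, …
Sym-product of L_f,L_g gives L₀ (≤ ord 2).
Integrate: L := L₀·Dx.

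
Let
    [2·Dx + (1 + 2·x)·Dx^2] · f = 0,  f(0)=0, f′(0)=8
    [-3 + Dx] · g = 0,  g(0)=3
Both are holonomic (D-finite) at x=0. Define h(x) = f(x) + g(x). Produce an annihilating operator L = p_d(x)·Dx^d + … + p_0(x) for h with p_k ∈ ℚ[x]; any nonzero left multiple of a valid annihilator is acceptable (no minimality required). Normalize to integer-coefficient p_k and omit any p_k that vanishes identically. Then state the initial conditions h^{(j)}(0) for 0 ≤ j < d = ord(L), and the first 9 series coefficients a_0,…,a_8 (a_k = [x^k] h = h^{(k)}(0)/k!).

f: a_k = 0, 8, -8, 32/3, -16, 128/5, -128/3, 512/7, -128, …
g: a_k = 3, 9, 27/2, 27/2, 81/8, 243/40, 243/80, 729/560, 2187/4480, …
f+g: L₀ = lclm(L_f,L_g), ord ≤ 2+1.
L = (-42 - 36·x)·Dx + (-1 - 36·x - 36·x^2)·Dx^2 + (5 + 16·x + 12·x^2)·Dx^3  (order 3).
h: a_k = 3, 17, 11/2, 145/6, -47/8, 1267/40, -9511/240, 41689/560, -571253/4480, …
ICs: h(0) = 3, h′(0) = 17, h′′(0) = 11.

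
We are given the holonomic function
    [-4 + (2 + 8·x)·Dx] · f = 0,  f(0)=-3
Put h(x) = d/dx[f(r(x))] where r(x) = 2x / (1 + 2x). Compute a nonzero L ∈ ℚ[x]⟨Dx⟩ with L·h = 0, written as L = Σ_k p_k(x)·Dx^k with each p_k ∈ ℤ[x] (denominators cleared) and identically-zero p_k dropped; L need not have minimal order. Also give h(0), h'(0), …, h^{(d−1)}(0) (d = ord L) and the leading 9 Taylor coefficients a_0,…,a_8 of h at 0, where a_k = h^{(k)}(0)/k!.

L = (-8 - 40·x) + (-1 - 12·x - 20·x^2)·Dx  (order 1).
h: a_k = -12, 96, -720, 5760, -48960, 433152, -3929856, 36249600, -338273280, …
ICs: h(0) = -12.

f: a_k = -3, -6, 6, -12, 30, -84, 252, -792, 2574, …
Substitute x→r, Dx→(1/r')Dx; clear ⇒ L₀.
Derive L from L₀ (diff closure).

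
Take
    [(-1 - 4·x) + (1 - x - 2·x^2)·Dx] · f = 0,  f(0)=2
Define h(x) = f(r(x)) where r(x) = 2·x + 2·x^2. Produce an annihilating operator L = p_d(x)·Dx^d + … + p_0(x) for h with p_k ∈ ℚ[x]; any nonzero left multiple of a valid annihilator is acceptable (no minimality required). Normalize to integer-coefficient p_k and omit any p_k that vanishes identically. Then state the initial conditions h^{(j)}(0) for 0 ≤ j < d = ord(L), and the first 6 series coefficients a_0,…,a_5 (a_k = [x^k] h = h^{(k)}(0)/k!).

L = (2 + 20·x + 48·x^2 + 32·x^3) + (-1 + 2·x + 10·x^2 + 16·x^3 + 8·x^4)·Dx  (order 1).
h: a_k = 2, 4, 28, 128, 616, 2992, …
ICs: h(0) = 2.

f: a_k = 2, 2, 6, 10, 22, 42, …
f∘r: x↦r, Dx↦Dx/r' in L_f ⇒ L₀.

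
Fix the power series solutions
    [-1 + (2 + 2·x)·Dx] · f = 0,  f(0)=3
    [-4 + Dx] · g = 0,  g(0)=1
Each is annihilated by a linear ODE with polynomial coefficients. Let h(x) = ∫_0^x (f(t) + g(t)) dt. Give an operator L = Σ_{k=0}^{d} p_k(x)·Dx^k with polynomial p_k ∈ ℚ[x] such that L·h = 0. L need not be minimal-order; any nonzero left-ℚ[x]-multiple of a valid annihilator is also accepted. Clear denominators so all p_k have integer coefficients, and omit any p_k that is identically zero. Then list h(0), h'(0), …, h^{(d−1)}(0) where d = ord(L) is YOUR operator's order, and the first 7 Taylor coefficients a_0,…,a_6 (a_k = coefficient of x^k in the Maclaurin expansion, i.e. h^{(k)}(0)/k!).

L = (36 + 32·x)·Dx + (-65 - 128·x - 64·x^2)·Dx^2 + (14 + 30·x + 16·x^2)·Dx^3  (order 3).
h: a_k = 0, 4, 11/4, 61/24, 521/192, 4051/1920, 33083/23040, …
ICs: h(0) = 0, h′(0) = 4, h′′(0) = 11/2.

f: a_k = 3, 3/2, -3/8, 3/16, -15/128, 21/256, -63/1024, …
g: a_k = 1, 4, 8, 32/3, 32/3, 128/15, 256/45, …
h₀=f+g: left-lcm gives L₀, ord ≤ 2.
h=∫h₀ ⇒ L = L₀·Dx.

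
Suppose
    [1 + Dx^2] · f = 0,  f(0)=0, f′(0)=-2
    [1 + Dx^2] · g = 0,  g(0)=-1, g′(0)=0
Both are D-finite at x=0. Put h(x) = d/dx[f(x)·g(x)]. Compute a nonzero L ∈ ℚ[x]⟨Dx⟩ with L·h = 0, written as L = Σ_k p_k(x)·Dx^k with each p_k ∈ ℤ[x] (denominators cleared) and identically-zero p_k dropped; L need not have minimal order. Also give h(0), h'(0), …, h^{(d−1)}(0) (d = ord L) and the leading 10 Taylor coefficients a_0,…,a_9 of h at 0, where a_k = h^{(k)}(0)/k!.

f: a_k = 0, -2, 0, 1/3, 0, -1/60, 0, 1/2520, 0, -1/181440, …
g: a_k = -1, 0, 1/2, 0, -1/24, 0, 1/720, 0, -1/40320, 0, …
Product ⇒ symmetric product L₀, ord ≤ 4.
h=h₀': d/dx-closure on L₀ ⇒ L.
L = 4 + Dx^2  (order 2).
h: a_k = 2, 0, -4, 0, 4/3, 0, -8/45, 0, 4/315, 0, …
ICs: h(0) = 2, h′(0) = 0.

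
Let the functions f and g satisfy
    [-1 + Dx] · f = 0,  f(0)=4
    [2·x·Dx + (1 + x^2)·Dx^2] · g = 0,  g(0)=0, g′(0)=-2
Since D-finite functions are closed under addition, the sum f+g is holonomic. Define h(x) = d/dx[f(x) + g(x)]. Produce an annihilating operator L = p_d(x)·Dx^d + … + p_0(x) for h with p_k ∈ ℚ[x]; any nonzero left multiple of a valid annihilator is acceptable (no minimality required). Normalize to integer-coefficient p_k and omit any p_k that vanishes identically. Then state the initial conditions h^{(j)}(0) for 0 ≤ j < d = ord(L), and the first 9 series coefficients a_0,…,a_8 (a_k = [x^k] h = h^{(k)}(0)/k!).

L = (2 - 4·x - 2·x^2) + (-3 + 3·x + x^2 - x^3)·Dx + (1 + x + x^2 + x^3)·Dx^2  (order 2).
h: a_k = 2, 4, 4, 2/3, -11/6, 1/30, 361/180, 1/1260, -20159/10080, …
ICs: h(0) = 2, h′(0) = 4.

f: a_k = 4, 4, 2, 2/3, 1/6, 1/30, 1/180, 1/1260, 1/10080, …
g: a_k = 0, -2, 0, 2/3, 0, -2/5, 0, 2/7, 0, …
Sum ⇒ L₀ = lclm(L_f,L_g) in ℚ(x)⟨Dx⟩.
Differentiate: ansatz ord ≤ ord L₀ ⇒ L.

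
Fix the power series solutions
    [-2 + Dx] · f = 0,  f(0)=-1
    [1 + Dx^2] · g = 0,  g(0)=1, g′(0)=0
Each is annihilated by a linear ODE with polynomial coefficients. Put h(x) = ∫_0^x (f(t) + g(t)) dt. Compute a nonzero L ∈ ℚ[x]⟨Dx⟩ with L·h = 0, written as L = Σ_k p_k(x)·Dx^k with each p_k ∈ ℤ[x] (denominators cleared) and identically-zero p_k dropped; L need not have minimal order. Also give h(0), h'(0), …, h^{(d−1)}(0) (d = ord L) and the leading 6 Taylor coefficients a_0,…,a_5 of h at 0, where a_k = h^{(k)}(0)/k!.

L = -2·Dx + Dx^2 - 2·Dx^3 + Dx^4  (order 4).
h: a_k = 0, 0, -1, -5/6, -1/3, -1/8, …
ICs: h(0) = 0, h′(0) = 0, h′′(0) = -2, h′′′(0) = -5.

f: a_k = -1, -2, -2, -4/3, -2/3, -4/15, …
g: a_k = 1, 0, -1/2, 0, 1/24, 0, …
Weyl lclm of L_f,L_g ⇒ L₀ (ord ≤ 3).
h=∫h₀ ⇒ L = L₀·Dx.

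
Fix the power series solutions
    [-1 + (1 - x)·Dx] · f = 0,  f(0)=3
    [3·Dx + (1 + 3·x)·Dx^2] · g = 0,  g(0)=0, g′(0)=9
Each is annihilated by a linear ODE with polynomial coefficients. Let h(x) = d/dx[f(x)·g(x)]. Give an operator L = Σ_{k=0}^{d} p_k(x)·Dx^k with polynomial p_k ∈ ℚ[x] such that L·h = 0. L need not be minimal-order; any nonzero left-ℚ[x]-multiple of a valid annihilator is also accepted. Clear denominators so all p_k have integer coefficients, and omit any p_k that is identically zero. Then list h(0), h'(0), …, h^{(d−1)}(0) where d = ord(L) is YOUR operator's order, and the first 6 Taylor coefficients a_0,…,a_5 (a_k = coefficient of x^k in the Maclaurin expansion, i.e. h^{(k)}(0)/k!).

L = 12 + (-3 + 15·x)·Dx + (-1 - 2·x + 3·x^2)·Dx^2  (order 2).
h: a_k = 27, -27, 405/2, -459, 6453/4, -46251/10, …
ICs: h(0) = 27, h′(0) = -27.

f: a_k = 3, 3, 3, 3, 3, 3, …
g: a_k = 0, 9, -27/2, 27, -243/4, 729/5, …
Product ⇒ symmetric product L₀, ord ≤ 2.
Derive L from L₀ (diff closure).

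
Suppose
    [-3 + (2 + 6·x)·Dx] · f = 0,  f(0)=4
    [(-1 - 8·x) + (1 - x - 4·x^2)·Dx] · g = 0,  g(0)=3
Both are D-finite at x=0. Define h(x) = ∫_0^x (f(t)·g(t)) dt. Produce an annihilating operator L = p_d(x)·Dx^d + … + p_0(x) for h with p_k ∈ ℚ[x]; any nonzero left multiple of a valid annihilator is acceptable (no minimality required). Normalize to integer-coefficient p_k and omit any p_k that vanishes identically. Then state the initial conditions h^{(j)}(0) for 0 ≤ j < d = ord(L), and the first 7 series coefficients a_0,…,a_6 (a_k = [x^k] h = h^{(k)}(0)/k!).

L = (5 + 19·x + 36·x^2)·Dx + (-2 - 4·x + 14·x^2 + 24·x^3)·Dx^2  (order 2).
h: a_k = 0, 12, 15, 43/2, 819/16, 13593/160, 28235/128, …
ICs: h(0) = 0, h′(0) = 12.

f: a_k = 4, 6, -9/2, 27/4, -405/32, 1701/64, -15309/256, …
g: a_k = 3, 3, 15, 27, 87, 195, 543, …
L₀ := L_f ⊗_s L_g (sym. prod.), ord ≤ 1.
∫: right-multiply L₀ by Dx.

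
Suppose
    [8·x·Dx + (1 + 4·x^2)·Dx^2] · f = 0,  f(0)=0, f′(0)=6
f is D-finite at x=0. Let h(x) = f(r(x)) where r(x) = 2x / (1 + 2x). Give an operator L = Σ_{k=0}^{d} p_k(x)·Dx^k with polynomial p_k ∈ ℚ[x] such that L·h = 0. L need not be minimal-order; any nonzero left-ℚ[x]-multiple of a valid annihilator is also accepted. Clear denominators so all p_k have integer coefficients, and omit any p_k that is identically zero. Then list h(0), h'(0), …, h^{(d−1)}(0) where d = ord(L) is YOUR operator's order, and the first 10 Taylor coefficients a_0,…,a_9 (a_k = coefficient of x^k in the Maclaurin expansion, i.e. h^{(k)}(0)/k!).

f: a_k = 0, 6, 0, -8, 0, 96/5, 0, -384/7, 0, 512/3, …
L₀ from L_f via x↦r, Dx↦r'^{-1}Dx.
L = (4 + 40·x)·Dx + (1 + 4·x + 20·x^2)·Dx^2  (order 2).
h: a_k = 0, 12, -24, -16, 288, -3648/5, -1408, 106752/7, -32256, -367616/3, …
ICs: h(0) = 0, h′(0) = 12.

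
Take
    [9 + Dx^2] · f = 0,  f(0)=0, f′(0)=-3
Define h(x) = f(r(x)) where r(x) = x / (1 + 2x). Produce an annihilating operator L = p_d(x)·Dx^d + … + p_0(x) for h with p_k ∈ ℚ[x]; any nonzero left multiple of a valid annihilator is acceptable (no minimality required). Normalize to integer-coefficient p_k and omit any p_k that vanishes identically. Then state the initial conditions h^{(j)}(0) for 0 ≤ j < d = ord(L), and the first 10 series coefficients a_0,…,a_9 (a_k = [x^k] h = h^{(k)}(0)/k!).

f: a_k = 0, -3, 0, 9/2, 0, -81/40, 0, 243/560, 0, -243/4480, …
L₀ from L_f via x↦r, Dx↦r'^{-1}Dx.
L = 9 + (4 + 24·x + 48·x^2 + 32·x^3)·Dx + (1 + 8·x + 24·x^2 + 32·x^3 + 16·x^4)·Dx^2  (order 2).
h: a_k = 0, -3, 6, -15/2, -3, 2319/40, -975/4, 429483/560, -83163/40, 4548585/896, …
ICs: h(0) = 0, h′(0) = -3.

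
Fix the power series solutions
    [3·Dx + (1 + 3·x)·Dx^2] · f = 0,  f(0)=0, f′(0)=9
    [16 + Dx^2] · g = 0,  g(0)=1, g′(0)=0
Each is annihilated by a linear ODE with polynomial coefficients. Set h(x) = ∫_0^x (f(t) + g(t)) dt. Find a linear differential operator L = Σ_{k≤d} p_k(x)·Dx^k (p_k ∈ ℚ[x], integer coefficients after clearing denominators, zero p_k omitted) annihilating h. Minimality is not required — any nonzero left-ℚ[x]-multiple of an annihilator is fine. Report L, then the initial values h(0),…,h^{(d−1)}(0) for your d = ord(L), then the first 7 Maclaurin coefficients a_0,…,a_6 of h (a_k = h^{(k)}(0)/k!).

L = (1680 + 2304·x + 3456·x^2)·Dx^2 + (272 + 1584·x + 3456·x^2 + 3456·x^3)·Dx^3 + (105 + 144·x + 216·x^2)·Dx^4 + (17 + 99·x + 216·x^2 + 216·x^3)·Dx^5  (order 5).
h: a_k = 0, 1, 9/2, -43/6, 27/4, -601/60, 243/10, …
ICs: h(0) = 0, h′(0) = 1, h′′(0) = 9, h′′′(0) = -43, h′′′′(0) = 162.

f: a_k = 0, 9, -27/2, 27, -243/4, 729/5, -729/2, …
g: a_k = 1, 0, -8, 0, 32/3, 0, -256/45, …
h₀=f+g: left-lcm gives L₀, ord ≤ 4.
∫: right-multiply L₀ by Dx.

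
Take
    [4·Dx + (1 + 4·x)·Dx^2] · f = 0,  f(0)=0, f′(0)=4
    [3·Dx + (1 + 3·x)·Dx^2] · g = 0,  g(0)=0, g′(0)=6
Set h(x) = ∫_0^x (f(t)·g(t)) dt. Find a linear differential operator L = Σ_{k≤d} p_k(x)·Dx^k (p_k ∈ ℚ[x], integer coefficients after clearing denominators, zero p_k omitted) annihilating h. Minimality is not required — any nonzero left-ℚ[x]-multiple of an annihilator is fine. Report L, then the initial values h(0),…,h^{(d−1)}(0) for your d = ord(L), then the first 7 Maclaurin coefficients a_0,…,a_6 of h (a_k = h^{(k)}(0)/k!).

L = (600 + 4032·x + 6912·x^2)·Dx^2 + (854 + 8808·x + 30240·x^2 + 34560·x^3)·Dx^3 + (172 + 2380·x + 12312·x^2 + 28224·x^3 + 24192·x^4)·Dx^4 + (7 + 122·x + 847·x^2 + 2928·x^3 + 5040·x^4 + 3456·x^5)·Dx^5  (order 5).
h: a_k = 0, 0, 0, 8, -21, 272/5, -147, …
ICs: h(0) = 0, h′(0) = 0, h′′(0) = 0, h′′′(0) = 48, h′′′′(0) = -504.

f: a_k = 0, 4, -8, 64/3, -64, 1024/5, -2048/3, …
g: a_k = 0, 6, -9, 18, -81/2, 486/5, -243, …
L₀ := L_f ⊗_s L_g (sym. prod.), ord ≤ 4.
h=∫₀ˣh₀: take L = L₀·Dx.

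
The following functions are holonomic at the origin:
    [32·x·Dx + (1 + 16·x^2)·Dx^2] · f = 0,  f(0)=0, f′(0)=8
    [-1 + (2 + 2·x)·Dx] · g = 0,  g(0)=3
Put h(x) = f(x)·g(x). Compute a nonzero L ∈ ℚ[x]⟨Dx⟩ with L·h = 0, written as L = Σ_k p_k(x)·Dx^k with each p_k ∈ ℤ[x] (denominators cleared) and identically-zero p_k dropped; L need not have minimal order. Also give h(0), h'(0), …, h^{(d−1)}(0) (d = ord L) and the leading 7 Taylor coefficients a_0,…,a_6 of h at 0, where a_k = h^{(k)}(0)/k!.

L = (3 - 64·x - 16·x^2) + (-4 + 124·x + 192·x^2 + 64·x^3)·Dx + (4 + 8·x + 68·x^2 + 128·x^3 + 64·x^4)·Dx^2  (order 2).
h: a_k = 0, 24, 12, -131, -125/2, 99509/80, 97129/160, …
ICs: h(0) = 0, h′(0) = 24.

f: a_k = 0, 8, 0, -128/3, 0, 2048/5, 0, …
g: a_k = 3, 3/2, -3/8, 3/16, -15/128, 21/256, -63/1024, …
f·g: L₀ = L_f ⊗_s L_g, ord ≤ 2·1.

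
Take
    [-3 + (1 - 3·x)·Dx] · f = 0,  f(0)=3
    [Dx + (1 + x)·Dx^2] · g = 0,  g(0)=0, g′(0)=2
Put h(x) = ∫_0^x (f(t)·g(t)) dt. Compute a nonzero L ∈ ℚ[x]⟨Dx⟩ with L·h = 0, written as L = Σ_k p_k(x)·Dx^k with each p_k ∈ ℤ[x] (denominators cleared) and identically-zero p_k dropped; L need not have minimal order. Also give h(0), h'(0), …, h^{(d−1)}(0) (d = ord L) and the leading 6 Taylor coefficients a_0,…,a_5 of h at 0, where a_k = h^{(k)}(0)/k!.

f: a_k = 3, 9, 27, 81, 243, 729, …
g: a_k = 0, 2, -1, 2/3, -1/2, 2/5, …
Product ⇒ symmetric product L₀, ord ≤ 2.
Integrate: L := L₀·Dx.
L = 3·Dx + (5 + 9·x)·Dx^2 + (-1 + 2·x + 3·x^2)·Dx^3  (order 3).
h: a_k = 0, 0, 3, 5, 47/4, 279/10, …
ICs: h(0) = 0, h′(0) = 0, h′′(0) = 6.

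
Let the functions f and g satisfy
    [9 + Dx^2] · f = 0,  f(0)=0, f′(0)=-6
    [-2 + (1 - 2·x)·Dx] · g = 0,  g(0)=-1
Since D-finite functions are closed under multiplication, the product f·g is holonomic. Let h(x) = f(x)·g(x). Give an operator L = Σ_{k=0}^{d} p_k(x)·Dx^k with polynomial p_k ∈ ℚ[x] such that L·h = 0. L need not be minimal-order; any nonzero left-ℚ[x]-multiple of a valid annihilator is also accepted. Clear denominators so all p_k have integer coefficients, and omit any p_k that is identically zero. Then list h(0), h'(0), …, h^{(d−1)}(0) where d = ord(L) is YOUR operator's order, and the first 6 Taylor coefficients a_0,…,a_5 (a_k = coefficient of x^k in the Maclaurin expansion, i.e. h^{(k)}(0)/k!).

f: a_k = 0, -6, 0, 9, 0, -81/20, …
g: a_k = -1, -2, -4, -8, -16, -32, …
L₀ := L_f ⊗_s L_g (sym. prod.), ord ≤ 2.
L = (-9 + 18·x) + 4·Dx + (-1 + 2·x)·Dx^2  (order 2).
h: a_k = 0, 6, 12, 15, 30, 1281/20, …
ICs: h(0) = 0, h′(0) = 6.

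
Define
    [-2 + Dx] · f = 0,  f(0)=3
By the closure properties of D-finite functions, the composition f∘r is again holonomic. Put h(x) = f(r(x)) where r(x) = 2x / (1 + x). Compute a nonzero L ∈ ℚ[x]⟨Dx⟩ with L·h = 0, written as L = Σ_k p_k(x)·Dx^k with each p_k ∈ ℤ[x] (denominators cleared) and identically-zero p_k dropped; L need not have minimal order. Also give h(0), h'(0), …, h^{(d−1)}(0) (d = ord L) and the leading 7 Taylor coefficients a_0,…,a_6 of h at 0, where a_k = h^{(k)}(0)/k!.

L = -4 + (1 + 2·x + x^2)·Dx  (order 1).
h: a_k = 3, 12, 12, -4, -4, 28/5, -44/15, …
ICs: h(0) = 3.

f: a_k = 3, 6, 6, 4, 2, 4/5, 4/15, …
h₀=f(r): pull back L_f along r ⇒ L₀.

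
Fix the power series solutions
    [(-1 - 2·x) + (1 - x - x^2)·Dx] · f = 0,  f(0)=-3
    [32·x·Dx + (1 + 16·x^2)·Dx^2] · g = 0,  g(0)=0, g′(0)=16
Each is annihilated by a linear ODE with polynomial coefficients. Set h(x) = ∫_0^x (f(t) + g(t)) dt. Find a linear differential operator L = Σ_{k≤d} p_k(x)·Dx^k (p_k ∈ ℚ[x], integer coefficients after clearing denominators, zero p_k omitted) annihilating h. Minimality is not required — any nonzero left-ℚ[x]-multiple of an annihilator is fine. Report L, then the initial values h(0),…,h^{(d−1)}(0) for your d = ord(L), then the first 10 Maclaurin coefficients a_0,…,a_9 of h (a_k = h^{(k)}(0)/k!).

f: a_k = -3, -3, -6, -9, -15, -24, -39, -63, -102, -165, …
g: a_k = 0, 16, 0, -256/3, 0, 4096/5, 0, -65536/7, 0, 1048576/9, …
h₀=f+g: left-lcm gives L₀, ord ≤ 3.
h=∫h₀ ⇒ L = L₀·Dx.
L = (-64 + 256·x + 3904·x^2 + 6912·x^3 + 9696·x^4 + 1536·x^6)·Dx^2 + (25 + 24·x - 542·x^2 + 780·x^3 + 6800·x^4 + 6560·x^5 + 768·x^6 + 1536·x^7)·Dx^3 + (-2 - 17·x - 62·x^2 - 202·x^3 - 445·x^4 + 1136·x^5 + 576·x^6 + 256·x^7 + 256·x^8)·Dx^4  (order 4).
h: a_k = 0, -3, 13/2, -2, -283/12, -3, 1988/15, -39/7, -65977/56, -34/3, …
ICs: h(0) = 0, h′(0) = -3, h′′(0) = 13, h′′′(0) = -12.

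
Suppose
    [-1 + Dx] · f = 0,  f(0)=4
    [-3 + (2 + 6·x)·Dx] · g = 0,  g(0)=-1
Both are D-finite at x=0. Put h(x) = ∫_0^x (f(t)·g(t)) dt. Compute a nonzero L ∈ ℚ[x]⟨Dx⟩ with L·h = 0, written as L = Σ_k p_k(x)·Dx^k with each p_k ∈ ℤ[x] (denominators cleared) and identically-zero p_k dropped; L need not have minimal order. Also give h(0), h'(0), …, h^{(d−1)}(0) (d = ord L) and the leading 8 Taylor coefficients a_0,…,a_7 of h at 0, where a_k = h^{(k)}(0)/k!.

f: a_k = 4, 4, 2, 2/3, 1/6, 1/30, 1/180, 1/1260, …
g: a_k = -1, -3/2, 9/8, -27/16, 405/128, -1701/256, 15309/1024, -72171/2048, …
Sym-product of L_f,L_g gives L₀ (≤ ord 1).
h=∫h₀ ⇒ L = L₀·Dx.
L = (-5 - 6·x)·Dx + (2 + 6·x)·Dx^2  (order 2).
h: a_k = 0, -4, -5, -7/6, -71/48, 671/480, -16157/5760, 12691/2304, …
ICs: h(0) = 0, h′(0) = -4.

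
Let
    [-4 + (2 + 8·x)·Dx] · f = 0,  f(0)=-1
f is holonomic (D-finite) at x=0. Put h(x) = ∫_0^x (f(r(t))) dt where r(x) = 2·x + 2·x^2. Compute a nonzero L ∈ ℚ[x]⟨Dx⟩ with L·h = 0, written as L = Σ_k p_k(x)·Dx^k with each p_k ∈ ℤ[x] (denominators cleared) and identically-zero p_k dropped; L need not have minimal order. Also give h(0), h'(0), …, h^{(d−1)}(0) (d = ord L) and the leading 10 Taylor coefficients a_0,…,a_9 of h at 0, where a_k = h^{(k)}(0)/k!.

L = (-4 - 8·x)·Dx + (1 + 8·x + 8·x^2)·Dx^2  (order 2).
h: a_k = 0, -1, -2, 4/3, -4, 72/5, -176/3, 1824/7, -1232, 54944/9, …
ICs: h(0) = 0, h′(0) = -1.

f: a_k = -1, -2, 2, -4, 10, -28, 84, -264, 858, -2860, …
Change of var in L_f (x↦r) gives L₀.
∫: right-multiply L₀ by Dx.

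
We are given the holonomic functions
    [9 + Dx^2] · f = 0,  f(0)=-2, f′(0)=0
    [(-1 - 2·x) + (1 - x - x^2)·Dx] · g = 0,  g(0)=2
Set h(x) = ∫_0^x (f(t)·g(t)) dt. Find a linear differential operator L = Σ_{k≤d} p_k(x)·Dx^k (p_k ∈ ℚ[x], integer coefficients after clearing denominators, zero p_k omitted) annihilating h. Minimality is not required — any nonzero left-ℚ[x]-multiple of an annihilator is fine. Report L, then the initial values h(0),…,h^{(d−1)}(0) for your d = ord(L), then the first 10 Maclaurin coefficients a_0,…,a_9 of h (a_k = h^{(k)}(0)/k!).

L = (-7 + 9·x + 9·x^2)·Dx + (2 + 4·x)·Dx^2 + (-1 + x + x^2)·Dx^3  (order 3).
h: a_k = 0, -4, -2, 10/3, 3/2, 1/2, 17/12, 43/20, 471/160, 42503/10080, …
ICs: h(0) = 0, h′(0) = -4, h′′(0) = -4.

f: a_k = -2, 0, 9, 0, -27/4, 0, 81/40, 0, -729/2240, 0, …
g: a_k = 2, 2, 4, 6, 10, 16, 26, 42, 68, 110, …
Sym-product of L_f,L_g gives L₀ (≤ ord 2).
h=∫h₀ ⇒ L = L₀·Dx.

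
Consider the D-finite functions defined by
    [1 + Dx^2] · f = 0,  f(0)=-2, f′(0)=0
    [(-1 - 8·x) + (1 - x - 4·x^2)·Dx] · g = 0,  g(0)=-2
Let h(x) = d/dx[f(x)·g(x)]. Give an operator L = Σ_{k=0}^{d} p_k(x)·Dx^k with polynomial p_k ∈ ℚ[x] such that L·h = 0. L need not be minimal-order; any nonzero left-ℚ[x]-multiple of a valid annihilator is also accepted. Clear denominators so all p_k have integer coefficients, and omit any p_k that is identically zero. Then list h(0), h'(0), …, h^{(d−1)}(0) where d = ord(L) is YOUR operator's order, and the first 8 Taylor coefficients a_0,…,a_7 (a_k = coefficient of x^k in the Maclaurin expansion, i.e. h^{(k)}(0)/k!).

L = (159 - 2·x - 7·x^2 + 8·x^3 + 16·x^4) + (22 + 178·x + 24·x^2 + 64·x^3)·Dx + (-7 + 6·x + 25·x^2 + 8·x^3 + 16·x^4)·Dx^2  (order 2).
h: a_k = 4, 36, 102, 1274/3, 7265/6, 120029/30, 2060723/180, 14457427/420, …
ICs: h(0) = 4, h′(0) = 36.

f: a_k = -2, 0, 1, 0, -1/12, 0, 1/360, 0, …
g: a_k = -2, -2, -10, -18, -58, -130, -362, -882, …
h₀=f·g: eliminate ⇒ L₀, order ≤ 2·1.
h=h₀': d/dx-closure on L₀ ⇒ L.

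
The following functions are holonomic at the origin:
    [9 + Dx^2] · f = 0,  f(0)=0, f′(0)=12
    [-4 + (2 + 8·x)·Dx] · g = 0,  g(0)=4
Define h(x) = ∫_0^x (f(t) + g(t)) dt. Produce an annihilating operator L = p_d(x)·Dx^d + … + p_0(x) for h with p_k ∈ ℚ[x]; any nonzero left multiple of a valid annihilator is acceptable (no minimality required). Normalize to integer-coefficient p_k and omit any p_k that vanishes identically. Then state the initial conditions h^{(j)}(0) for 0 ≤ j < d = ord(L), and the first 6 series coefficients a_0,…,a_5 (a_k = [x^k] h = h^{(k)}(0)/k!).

L = (-378 - 1296·x - 2592·x^2)·Dx + (45 + 828·x + 3888·x^2 + 5184·x^3)·Dx^2 + (-42 - 144·x - 288·x^2)·Dx^3 + (5 + 92·x + 432·x^2 + 576·x^3)·Dx^4  (order 4).
h: a_k = 0, 4, 10, -8/3, -1/2, -8, …
ICs: h(0) = 0, h′(0) = 4, h′′(0) = 20, h′′′(0) = -16.

f: a_k = 0, 12, 0, -18, 0, 81/10, …
g: a_k = 4, 8, -8, 16, -40, 112, …
L₀ := lclm(L_f,L_g); ord L₀ ≤ 2+1.
∫: right-multiply L₀ by Dx.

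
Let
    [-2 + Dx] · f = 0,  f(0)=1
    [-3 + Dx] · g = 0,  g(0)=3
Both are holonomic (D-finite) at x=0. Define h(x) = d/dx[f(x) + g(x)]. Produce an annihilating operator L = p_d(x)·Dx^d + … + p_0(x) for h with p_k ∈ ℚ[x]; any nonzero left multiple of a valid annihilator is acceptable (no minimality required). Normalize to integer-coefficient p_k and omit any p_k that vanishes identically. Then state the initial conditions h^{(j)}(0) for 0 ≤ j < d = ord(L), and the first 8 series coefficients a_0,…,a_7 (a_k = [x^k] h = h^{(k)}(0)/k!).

f: a_k = 1, 2, 2, 4/3, 2/3, 4/15, 4/45, 8/315, …
g: a_k = 3, 9, 27/2, 27/2, 81/8, 243/40, 243/80, 729/560, …
Weyl lclm of L_f,L_g ⇒ L₀ (ord ≤ 2).
h=h₀': d/dx-closure on L₀ ⇒ L.
L = 6 - 5·Dx + Dx^2  (order 2).
h: a_k = 11, 31, 89/2, 259/6, 761/24, 2251/120, 6689/720, 19939/5040, …
ICs: h(0) = 11, h′(0) = 31.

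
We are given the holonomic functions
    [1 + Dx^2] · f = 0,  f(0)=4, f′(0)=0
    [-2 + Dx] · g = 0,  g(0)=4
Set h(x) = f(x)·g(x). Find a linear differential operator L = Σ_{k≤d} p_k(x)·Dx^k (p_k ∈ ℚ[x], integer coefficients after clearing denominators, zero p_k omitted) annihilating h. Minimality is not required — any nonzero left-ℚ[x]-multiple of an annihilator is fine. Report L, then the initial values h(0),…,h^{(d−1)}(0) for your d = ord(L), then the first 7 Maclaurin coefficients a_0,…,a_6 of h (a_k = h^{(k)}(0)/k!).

f: a_k = 4, 0, -2, 0, 1/6, 0, -1/180, …
g: a_k = 4, 8, 8, 16/3, 8/3, 16/15, 16/45, …
Product ⇒ symmetric product L₀, ord ≤ 2.
L = 5 - 4·Dx + Dx^2  (order 2).
h: a_k = 16, 32, 24, 16/3, -14/3, -76/15, -13/5, …
ICs: h(0) = 16, h′(0) = 32.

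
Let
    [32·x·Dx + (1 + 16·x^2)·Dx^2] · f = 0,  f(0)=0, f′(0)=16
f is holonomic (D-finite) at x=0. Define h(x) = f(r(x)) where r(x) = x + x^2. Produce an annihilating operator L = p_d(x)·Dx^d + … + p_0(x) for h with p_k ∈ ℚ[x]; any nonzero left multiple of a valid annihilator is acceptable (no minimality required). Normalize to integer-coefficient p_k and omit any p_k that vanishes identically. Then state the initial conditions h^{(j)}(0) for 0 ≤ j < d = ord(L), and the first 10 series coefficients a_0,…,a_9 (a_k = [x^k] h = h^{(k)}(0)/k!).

L = (-2 + 32·x + 128·x^2 + 192·x^3 + 96·x^4)·Dx + (1 + 2·x + 16·x^2 + 64·x^3 + 80·x^4 + 32·x^5)·Dx^2  (order 2).
h: a_k = 0, 16, 16, -256/3, -256, 2816/5, 12032/3, -8192/7, -57344, -684032/9, …
ICs: h(0) = 0, h′(0) = 16.

f: a_k = 0, 16, 0, -256/3, 0, 4096/5, 0, -65536/7, 0, 1048576/9, …
h₀=f(r): pull back L_f along r ⇒ L₀.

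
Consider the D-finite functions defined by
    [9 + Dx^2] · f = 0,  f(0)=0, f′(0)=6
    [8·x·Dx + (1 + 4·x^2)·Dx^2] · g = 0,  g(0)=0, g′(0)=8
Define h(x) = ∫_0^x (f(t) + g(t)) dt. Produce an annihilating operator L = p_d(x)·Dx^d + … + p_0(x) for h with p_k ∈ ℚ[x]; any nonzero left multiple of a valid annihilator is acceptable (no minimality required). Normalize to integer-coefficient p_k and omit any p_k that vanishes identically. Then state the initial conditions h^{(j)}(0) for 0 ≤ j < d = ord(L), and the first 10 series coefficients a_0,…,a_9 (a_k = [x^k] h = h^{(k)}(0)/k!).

L = (-2808·x + 19008·x^3 + 10368·x^5)·Dx^2 + (9 + 1548·x^2 + 7344·x^4 + 5184·x^6)·Dx^3 + (-312·x + 2112·x^3 + 1152·x^5)·Dx^4 + (1 + 172·x^2 + 816·x^4 + 576·x^6)·Dx^5  (order 5).
h: a_k = 0, 0, 7, 0, -59/12, 0, 593/120, 0, -20723/2240, 0, …
ICs: h(0) = 0, h′(0) = 0, h′′(0) = 14, h′′′(0) = 0, h′′′′(0) = -118.

f: a_k = 0, 6, 0, -9, 0, 81/20, 0, -243/280, 0, 243/2240, …
g: a_k = 0, 8, 0, -32/3, 0, 128/5, 0, -512/7, 0, 2048/9, …
Weyl lclm of L_f,L_g ⇒ L₀ (ord ≤ 4).
∫: right-multiply L₀ by Dx.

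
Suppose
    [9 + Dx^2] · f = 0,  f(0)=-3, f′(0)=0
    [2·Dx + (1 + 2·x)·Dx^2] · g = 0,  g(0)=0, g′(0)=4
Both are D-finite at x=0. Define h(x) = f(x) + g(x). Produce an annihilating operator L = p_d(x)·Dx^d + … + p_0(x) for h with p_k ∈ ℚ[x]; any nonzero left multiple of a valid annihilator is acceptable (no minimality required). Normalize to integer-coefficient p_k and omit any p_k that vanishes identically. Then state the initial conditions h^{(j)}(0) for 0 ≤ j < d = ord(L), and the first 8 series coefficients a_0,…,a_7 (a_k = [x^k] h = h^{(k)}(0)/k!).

f: a_k = -3, 0, 27/2, 0, -81/8, 0, 243/80, 0, …
g: a_k = 0, 4, -4, 16/3, -8, 64/5, -64/3, 256/7, …
L₀ := lclm(L_f,L_g); ord L₀ ≤ 2+2.
L = (594 + 648·x + 648·x^2)·Dx + (153 + 630·x + 972·x^2 + 648·x^3)·Dx^2 + (66 + 72·x + 72·x^2)·Dx^3 + (17 + 70·x + 108·x^2 + 72·x^3)·Dx^4  (order 4).
h: a_k = -3, 4, 19/2, 16/3, -145/8, 64/5, -4391/240, 256/7, …
ICs: h(0) = -3, h′(0) = 4, h′′(0) = 19, h′′′(0) = 32.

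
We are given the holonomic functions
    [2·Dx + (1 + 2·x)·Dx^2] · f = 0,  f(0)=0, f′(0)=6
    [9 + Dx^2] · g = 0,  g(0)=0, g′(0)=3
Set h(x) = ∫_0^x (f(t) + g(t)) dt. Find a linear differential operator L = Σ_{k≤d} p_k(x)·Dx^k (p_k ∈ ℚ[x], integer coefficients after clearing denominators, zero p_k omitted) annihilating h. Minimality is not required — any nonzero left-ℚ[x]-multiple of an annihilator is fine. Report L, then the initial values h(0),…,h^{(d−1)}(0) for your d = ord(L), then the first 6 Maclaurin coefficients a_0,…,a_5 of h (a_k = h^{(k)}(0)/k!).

L = (594 + 648·x + 648·x^2)·Dx^2 + (153 + 630·x + 972·x^2 + 648·x^3)·Dx^3 + (66 + 72·x + 72·x^2)·Dx^4 + (17 + 70·x + 108·x^2 + 72·x^3)·Dx^5  (order 5).
h: a_k = 0, 0, 9/2, -2, 7/8, -12/5, …
ICs: h(0) = 0, h′(0) = 0, h′′(0) = 9, h′′′(0) = -12, h′′′′(0) = 21.

f: a_k = 0, 6, -6, 8, -12, 96/5, …
g: a_k = 0, 3, 0, -9/2, 0, 81/40, …
f+g: L₀ = lclm(L_f,L_g), ord ≤ 2+2.
∫: right-multiply L₀ by Dx.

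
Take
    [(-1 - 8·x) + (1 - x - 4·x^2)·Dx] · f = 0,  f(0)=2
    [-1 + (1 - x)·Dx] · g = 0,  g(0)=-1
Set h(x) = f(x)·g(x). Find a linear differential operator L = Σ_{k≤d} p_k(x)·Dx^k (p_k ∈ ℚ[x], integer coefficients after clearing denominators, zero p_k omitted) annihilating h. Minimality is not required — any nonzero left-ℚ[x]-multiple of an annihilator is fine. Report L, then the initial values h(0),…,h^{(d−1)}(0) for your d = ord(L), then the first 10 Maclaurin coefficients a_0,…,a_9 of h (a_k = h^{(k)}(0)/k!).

L = (-2 - 6·x + 12·x^2) + (1 - 2·x - 3·x^2 + 4·x^3)·Dx  (order 1).
h: a_k = -2, -4, -14, -32, -90, -220, -582, -1464, -3794, -9652, …
ICs: h(0) = -2.

f: a_k = 2, 2, 10, 18, 58, 130, 362, 882, 2330, 5858, …
g: a_k = -1, -1, -1, -1, -1, -1, -1, -1, -1, -1, …
Product ⇒ symmetric product L₀, ord ≤ 1.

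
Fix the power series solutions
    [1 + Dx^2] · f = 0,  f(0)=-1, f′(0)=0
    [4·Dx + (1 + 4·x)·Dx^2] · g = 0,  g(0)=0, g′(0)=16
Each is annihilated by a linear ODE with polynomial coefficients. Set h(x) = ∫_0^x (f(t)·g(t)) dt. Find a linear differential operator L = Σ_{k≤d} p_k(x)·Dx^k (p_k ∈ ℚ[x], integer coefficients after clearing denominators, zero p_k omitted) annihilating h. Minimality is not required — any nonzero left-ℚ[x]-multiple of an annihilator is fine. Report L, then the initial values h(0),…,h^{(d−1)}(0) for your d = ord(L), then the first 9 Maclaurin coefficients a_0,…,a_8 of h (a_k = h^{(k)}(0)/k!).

L = (-147 - 144·x - 224·x^2 + 256·x^3 + 256·x^4)·Dx + (-56 - 160·x + 384·x^2 + 512·x^3)·Dx^2 + (-150 - 160·x - 192·x^2 + 512·x^3 + 512·x^4)·Dx^3 + (-56 - 160·x + 384·x^2 + 512·x^3)·Dx^4 + (-3 - 16·x + 32·x^2 + 256·x^3 + 256·x^4)·Dx^5  (order 5).
h: a_k = 0, 0, -8, 32/3, -58/3, 48, -1943/15, 372, -940403/840, …
ICs: h(0) = 0, h′(0) = 0, h′′(0) = -16, h′′′(0) = 64, h′′′′(0) = -464.

f: a_k = -1, 0, 1/2, 0, -1/24, 0, 1/720, 0, -1/40320, …
g: a_k = 0, 16, -32, 256/3, -256, 4096/5, -8192/3, 65536/7, -32768, …
f·g: L₀ = L_f ⊗_s L_g, ord ≤ 2·2.
Integrate: L := L₀·Dx.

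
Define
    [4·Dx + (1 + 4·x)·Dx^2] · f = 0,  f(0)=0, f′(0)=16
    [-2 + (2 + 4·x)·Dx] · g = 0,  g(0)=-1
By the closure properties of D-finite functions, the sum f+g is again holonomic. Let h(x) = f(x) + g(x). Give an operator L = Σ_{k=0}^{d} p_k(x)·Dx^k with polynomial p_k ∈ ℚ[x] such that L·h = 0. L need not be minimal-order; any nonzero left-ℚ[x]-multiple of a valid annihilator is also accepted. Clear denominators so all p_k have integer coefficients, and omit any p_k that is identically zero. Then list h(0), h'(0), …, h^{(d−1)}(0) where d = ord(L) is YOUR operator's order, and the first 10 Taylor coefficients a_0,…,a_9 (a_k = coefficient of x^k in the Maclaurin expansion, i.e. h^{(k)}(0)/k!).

L = (20 + 16·x)·Dx + (29 + 104·x + 80·x^2)·Dx^2 + (3 + 22·x + 48·x^2 + 32·x^3)·Dx^3  (order 3).
h: a_k = -1, 15, -63/2, 509/6, -2043/8, 32733/40, -131009/48, 1048345/112, -4193875/128, 134211293/1152, …
ICs: h(0) = -1, h′(0) = 15, h′′(0) = -63.

f: a_k = 0, 16, -32, 256/3, -256, 4096/5, -8192/3, 65536/7, -32768, 1048576/9, …
g: a_k = -1, -1, 1/2, -1/2, 5/8, -7/8, 21/16, -33/16, 429/128, -715/128, …
Sum ⇒ L₀ = lclm(L_f,L_g) in ℚ(x)⟨Dx⟩.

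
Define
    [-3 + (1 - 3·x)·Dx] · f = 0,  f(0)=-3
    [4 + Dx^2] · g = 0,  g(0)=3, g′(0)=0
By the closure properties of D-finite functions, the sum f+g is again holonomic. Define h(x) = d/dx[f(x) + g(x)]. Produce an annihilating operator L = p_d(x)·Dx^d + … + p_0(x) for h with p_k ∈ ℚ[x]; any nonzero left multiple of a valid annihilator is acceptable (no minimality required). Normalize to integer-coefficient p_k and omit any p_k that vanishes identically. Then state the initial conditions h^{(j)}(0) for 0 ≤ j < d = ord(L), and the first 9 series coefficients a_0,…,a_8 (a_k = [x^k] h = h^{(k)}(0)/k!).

f: a_k = -3, -9, -27, -81, -243, -729, -2187, -6561, -19683, …
g: a_k = 3, 0, -6, 0, 2, 0, -4/15, 0, 2/105, …
h₀=f+g: left-lcm gives L₀, ord ≤ 3.
h=h₀': d/dx-closure on L₀ ⇒ L.
L = (1344 - 288·x + 432·x^2) + (-116 + 396·x - 216·x^2 + 216·x^3)·Dx + (336 - 72·x + 108·x^2)·Dx^2 + (-29 + 99·x - 54·x^2 + 54·x^3)·Dx^3  (order 3).
h: a_k = -9, -66, -243, -964, -3645, -65618/5, -45927, -16533704/105, -531441, …
ICs: h(0) = -9, h′(0) = -66, h′′(0) = -486.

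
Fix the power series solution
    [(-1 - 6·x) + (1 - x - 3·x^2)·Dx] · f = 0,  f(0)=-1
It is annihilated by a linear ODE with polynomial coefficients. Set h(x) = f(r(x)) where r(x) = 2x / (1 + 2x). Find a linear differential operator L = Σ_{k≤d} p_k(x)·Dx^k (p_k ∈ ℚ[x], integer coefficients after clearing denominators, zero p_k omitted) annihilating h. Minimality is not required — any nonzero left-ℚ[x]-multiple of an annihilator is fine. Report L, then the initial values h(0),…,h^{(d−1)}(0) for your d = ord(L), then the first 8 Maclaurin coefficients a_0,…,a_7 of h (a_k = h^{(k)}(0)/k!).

L = (2 + 28·x) + (-1 - 4·x + 8·x^2 + 24·x^3)·Dx  (order 1).
h: a_k = -1, -2, -12, 0, -144, 288, -2304, 8064, …
ICs: h(0) = -1.

f: a_k = -1, -1, -4, -7, -19, -40, -97, -217, …
h₀=f(r): pull back L_f along r ⇒ L₀.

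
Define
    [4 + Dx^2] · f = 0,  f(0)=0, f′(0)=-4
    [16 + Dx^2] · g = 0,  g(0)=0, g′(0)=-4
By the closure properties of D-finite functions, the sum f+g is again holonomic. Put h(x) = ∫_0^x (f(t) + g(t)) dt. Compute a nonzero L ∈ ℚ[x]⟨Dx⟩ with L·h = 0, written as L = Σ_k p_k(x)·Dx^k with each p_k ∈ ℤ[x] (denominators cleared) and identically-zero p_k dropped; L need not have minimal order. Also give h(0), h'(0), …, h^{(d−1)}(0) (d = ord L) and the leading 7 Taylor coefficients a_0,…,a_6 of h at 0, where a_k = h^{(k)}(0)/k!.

f: a_k = 0, -4, 0, 8/3, 0, -8/15, 0, …
g: a_k = 0, -4, 0, 32/3, 0, -128/15, 0, …
Sum ⇒ L₀ = lclm(L_f,L_g) in ℚ(x)⟨Dx⟩.
h=∫₀ˣh₀: take L = L₀·Dx.
L = 64·Dx + 20·Dx^3 + Dx^5  (order 5).
h: a_k = 0, 0, -4, 0, 10/3, 0, -68/45, …
ICs: h(0) = 0, h′(0) = 0, h′′(0) = -8, h′′′(0) = 0, h′′′′(0) = 80.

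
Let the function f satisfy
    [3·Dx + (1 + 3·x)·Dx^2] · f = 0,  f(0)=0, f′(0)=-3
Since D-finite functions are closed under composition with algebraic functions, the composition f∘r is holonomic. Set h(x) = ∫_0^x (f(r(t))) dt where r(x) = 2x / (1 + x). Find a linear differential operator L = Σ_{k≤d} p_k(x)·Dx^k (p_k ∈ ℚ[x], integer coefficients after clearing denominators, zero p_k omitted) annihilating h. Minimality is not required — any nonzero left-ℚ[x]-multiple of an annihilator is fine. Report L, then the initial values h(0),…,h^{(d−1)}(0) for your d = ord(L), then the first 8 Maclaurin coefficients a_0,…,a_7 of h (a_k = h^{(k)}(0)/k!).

L = (8 + 14·x)·Dx^2 + (1 + 8·x + 7·x^2)·Dx^3  (order 3).
h: a_k = 0, 0, -3, 8, -57/2, 120, -2801/5, 19608/7, …
ICs: h(0) = 0, h′(0) = 0, h′′(0) = -6.

f: a_k = 0, -3, 9/2, -9, 81/4, -243/5, 243/2, -2187/7, …
f∘r: x↦r, Dx↦Dx/r' in L_f ⇒ L₀.
Integrate: L := L₀·Dx.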